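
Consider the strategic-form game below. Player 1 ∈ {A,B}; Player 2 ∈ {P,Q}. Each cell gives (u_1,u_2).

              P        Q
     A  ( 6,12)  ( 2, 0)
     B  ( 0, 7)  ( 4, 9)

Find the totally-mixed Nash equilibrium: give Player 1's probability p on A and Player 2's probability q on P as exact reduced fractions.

P1 indiff ⇒ q·6+(1-q)·2 = q·0+(1-q)·4 ⇒ q(6) = (1-q)(2) ⇒ q = 1/4
P2 indiff ⇒ p·12+(1-p)·7 = p·0+(1-p)·9 ⇒ p(12) = (1-p)(2) ⇒ p = 1/7

(p,q) = (1/7, 1/4)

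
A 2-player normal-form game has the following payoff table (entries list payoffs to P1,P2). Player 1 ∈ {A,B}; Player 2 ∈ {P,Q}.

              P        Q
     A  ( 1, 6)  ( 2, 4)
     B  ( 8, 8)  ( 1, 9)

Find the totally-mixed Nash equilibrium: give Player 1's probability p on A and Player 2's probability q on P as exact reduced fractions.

p=1/3, q=1/8

P1 indiff ⇒ q·1+(1-q)·2 = q·8+(1-q)·1 ⇒ q(-7) = (1-q)(-1) ⇒ q = 1/8
P2 indiff ⇒ p·6+(1-p)·8 = p·4+(1-p)·9 ⇒ p(2) = (1-p)(1) ⇒ p = 1/3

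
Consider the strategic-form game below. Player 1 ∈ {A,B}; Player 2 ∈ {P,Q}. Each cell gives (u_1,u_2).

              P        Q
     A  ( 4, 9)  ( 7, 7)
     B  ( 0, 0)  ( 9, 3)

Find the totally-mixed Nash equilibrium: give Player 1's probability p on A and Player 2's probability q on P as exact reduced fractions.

P1 indiff ⇒ q·4+(1-q)·7 = q·0+(1-q)·9 ⇒ q(4) = (1-q)(2) ⇒ q = 1/3
P2 indiff ⇒ p·9+(1-p)·0 = p·7+(1-p)·3 ⇒ p(2) = (1-p)(3) ⇒ p = 3/5

P1 mixes 3/5 on A; P2 mixes 1/3 on P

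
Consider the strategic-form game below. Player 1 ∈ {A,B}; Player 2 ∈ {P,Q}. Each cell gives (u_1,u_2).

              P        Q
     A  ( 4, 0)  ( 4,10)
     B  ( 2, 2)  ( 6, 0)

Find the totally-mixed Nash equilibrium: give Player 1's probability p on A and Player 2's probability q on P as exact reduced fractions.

P1 mixes 1/6 on A; P2 mixes 1/2 on P

P1 indiff ⇒ q·4+(1-q)·4 = q·2+(1-q)·6 ⇒ q(2) = (1-q)(2) ⇒ q = 1/2
P2 indiff ⇒ p·0+(1-p)·2 = p·10+(1-p)·0 ⇒ p(-10) = (1-p)(-2) ⇒ p = 1/6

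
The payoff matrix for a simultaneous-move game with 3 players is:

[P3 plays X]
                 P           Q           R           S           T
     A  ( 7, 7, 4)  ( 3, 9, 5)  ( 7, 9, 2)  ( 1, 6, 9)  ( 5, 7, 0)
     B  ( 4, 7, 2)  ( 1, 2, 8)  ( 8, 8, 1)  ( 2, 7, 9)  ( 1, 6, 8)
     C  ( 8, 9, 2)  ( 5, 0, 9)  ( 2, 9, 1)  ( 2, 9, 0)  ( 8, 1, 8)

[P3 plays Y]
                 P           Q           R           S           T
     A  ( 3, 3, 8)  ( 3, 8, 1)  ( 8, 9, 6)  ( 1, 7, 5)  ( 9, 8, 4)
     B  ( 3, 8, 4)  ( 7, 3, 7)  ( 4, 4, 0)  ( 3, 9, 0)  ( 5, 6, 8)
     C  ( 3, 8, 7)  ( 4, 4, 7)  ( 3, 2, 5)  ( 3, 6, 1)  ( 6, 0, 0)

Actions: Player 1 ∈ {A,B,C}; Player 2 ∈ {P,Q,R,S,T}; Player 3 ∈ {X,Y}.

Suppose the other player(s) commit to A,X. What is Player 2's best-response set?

P2 best: {Q,R}

u_2(P vs A,X) = 7
u_2(Q vs A,X) = 9
u_2(R vs A,X) = 9
u_2(S vs A,X) = 6
u_2(T vs A,X) = 7
max payoff 9 at {Q,R}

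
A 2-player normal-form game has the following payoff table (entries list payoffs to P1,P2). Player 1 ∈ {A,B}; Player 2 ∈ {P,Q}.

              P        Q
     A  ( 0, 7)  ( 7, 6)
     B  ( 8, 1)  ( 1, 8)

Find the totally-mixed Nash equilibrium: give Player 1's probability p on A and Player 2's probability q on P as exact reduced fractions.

p=7/8, q=3/7

P1 indiff ⇒ q·0+(1-q)·7 = q·8+(1-q)·1 ⇒ q(-8) = (1-q)(-6) ⇒ q = 3/7
P2 indiff ⇒ p·7+(1-p)·1 = p·6+(1-p)·8 ⇒ p(1) = (1-p)(7) ⇒ p = 7/8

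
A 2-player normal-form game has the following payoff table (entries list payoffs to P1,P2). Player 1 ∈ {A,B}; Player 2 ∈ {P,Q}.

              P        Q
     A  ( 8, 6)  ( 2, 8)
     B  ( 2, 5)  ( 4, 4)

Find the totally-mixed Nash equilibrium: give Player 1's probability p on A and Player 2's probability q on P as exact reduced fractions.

P1 indiff ⇒ q·8+(1-q)·2 = q·2+(1-q)·4 ⇒ q(6) = (1-q)(2) ⇒ q = 1/4
P2 indiff ⇒ p·6+(1-p)·5 = p·8+(1-p)·4 ⇒ p(-2) = (1-p)(-1) ⇒ p = 1/3

p=1/3, q=1/4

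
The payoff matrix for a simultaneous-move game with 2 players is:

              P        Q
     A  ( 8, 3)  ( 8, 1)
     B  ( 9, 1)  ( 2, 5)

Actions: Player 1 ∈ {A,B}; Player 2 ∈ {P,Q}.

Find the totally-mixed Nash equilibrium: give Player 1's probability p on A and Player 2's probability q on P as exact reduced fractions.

(p,q) = (2/3, 6/7)

P1 indiff ⇒ q·8+(1-q)·8 = q·9+(1-q)·2 ⇒ q(-1) = (1-q)(-6) ⇒ q = 6/7
P2 indiff ⇒ p·3+(1-p)·1 = p·1+(1-p)·5 ⇒ p(2) = (1-p)(4) ⇒ p = 2/3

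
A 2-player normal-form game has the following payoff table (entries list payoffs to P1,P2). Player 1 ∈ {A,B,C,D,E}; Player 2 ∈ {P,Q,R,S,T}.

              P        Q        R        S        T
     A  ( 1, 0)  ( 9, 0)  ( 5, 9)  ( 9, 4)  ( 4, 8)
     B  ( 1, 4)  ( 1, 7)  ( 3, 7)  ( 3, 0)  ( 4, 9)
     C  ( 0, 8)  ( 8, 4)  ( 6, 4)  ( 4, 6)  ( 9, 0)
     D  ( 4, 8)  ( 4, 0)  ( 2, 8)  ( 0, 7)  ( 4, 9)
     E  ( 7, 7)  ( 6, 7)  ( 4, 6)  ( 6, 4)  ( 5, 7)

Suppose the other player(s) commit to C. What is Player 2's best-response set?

u_2(P vs C) = 8
u_2(Q vs C) = 4
u_2(R vs C) = 4
u_2(S vs C) = 6
u_2(T vs C) = 0
max payoff 8 at {P}

argmax u_2 = {P}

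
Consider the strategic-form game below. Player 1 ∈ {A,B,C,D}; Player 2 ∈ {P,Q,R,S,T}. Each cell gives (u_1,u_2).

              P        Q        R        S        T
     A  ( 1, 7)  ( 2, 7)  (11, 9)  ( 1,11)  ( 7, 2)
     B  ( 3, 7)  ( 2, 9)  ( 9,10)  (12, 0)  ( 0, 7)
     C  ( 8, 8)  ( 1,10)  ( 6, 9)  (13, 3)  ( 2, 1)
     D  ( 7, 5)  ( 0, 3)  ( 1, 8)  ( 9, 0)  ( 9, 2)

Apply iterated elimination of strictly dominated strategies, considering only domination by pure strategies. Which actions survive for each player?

P2 drop P (R beats it: A:9>7 B:10>7 C:9>8 D:8>5)
P2 drop T (Q beats it: A:7>2 B:9>7 C:10>1 D:3>2)
P1 drop D (B beats it: Q:2>0 R:9>1 S:12>9)
P1→{A,B,C} P2→{Q,R,S}

IESDS → P1:{A,B,C} P2:{Q,R,S}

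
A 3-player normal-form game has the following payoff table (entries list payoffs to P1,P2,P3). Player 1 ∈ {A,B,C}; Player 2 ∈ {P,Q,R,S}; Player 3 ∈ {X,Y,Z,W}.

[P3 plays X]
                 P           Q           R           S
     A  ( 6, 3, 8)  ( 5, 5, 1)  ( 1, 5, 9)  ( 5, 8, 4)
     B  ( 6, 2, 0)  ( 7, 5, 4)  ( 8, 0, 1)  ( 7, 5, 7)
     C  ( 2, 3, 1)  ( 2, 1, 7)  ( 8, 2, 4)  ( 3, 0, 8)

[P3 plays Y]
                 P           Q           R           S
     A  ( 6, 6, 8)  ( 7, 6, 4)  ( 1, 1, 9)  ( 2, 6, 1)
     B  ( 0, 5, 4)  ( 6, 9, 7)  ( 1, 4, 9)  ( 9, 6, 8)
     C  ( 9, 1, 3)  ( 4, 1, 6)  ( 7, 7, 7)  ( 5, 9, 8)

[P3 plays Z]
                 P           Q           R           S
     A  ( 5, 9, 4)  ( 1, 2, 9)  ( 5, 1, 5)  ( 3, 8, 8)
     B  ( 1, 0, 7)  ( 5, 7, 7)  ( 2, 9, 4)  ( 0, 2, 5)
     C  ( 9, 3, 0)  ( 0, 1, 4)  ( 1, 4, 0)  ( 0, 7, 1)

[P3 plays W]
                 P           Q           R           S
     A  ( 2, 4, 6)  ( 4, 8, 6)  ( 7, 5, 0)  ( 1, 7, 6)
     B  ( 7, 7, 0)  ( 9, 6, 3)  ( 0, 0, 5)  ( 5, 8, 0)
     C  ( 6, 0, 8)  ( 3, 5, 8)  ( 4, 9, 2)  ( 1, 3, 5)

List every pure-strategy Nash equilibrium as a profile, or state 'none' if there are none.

Equilibria: none

(A,P,X): not NE [P2→S gives 8>3]
(A,P,Y): not NE [P1→C gives 9>6]
(A,P,Z): not NE [P1→C gives 9>5; P3→Y gives 8>4]
(A,P,W): not NE [P1→B gives 7>2; P2→Q gives 8>4; P3→Y gives 8>6]
(A,Q,X): not NE [P1→B gives 7>5; P2→S gives 8>5; P3→Z gives 9>1]
(A,Q,Y): not NE [P3→Z gives 9>4]
(A,Q,Z): not NE [P1→B gives 5>1; P2→P gives 9>2]
(A,Q,W): not NE [P1→B gives 9>4; P3→Z gives 9>6]
(A,R,X): not NE [P1→C gives 8>1; P2→S gives 8>5]
(A,R,Y): not NE [P1→C gives 7>1; P2→S gives 6>1]
(A,R,Z): not NE [P2→P gives 9>1; P3→Y gives 9>5]
(A,R,W): not NE [P2→Q gives 8>5; P3→Y gives 9>0]
(A,S,X): not NE [P1→B gives 7>5; P3→Z gives 8>4]
(A,S,Y): not NE [P1→B gives 9>2; P3→Z gives 8>1]
(A,S,Z): not NE [P2→P gives 9>8]
(A,S,W): not NE [P1→B gives 5>1; P2→Q gives 8>7; P3→Z gives 8>6]
(B,P,X): not NE [P2→S gives 5>2; P3→Z gives 7>0]
(B,P,Y): not NE [P1→C gives 9>0; P2→Q gives 9>5; P3→Z gives 7>4]
(B,P,Z): not NE [P1→C gives 9>1; P2→R gives 9>0]
(B,P,W): not NE [P2→S gives 8>7; P3→Z gives 7>0]
(B,Q,X): not NE [P3→Z gives 7>4]
(B,Q,Y): not NE [P1→A gives 7>6]
(B,Q,Z): not NE [P2→R gives 9>7]
(B,Q,W): not NE [P2→S gives 8>6; P3→Z gives 7>3]
(B,R,X): not NE [P2→S gives 5>0; P3→Y gives 9>1]
(B,R,Y): not NE [P1→C gives 7>1; P2→Q gives 9>4]
(B,R,Z): not NE [P1→A gives 5>2; P3→Y gives 9>4]
(B,R,W): not NE [P1→A gives 7>0; P2→S gives 8>0; P3→Y gives 9>5]
(B,S,X): not NE [P3→Y gives 8>7]
(B,S,Y): not NE [P2→Q gives 9>6]
(B,S,Z): not NE [P1→A gives 3>0; P2→R gives 9>2; P3→Y gives 8>5]
(B,S,W): not NE [P3→Y gives 8>0]
(C,P,X): not NE [P1→B gives 6>2; P3→W gives 8>1]
(C,P,Y): not NE [P2→S gives 9>1; P3→W gives 8>3]
(C,P,Z): not NE [P2→S gives 7>3; P3→W gives 8>0]
(C,P,W): not NE [P1→B gives 7>6; P2→R gives 9>0]
(C,Q,X): not NE [P1→B gives 7>2; P2→P gives 3>1; P3→W gives 8>7]
(C,Q,Y): not NE [P1→A gives 7>4; P2→S gives 9>1; P3→W gives 8>6]
(C,Q,Z): not NE [P1→B gives 5>0; P2→S gives 7>1; P3→W gives 8>4]
(C,Q,W): not NE [P1→B gives 9>3; P2→R gives 9>5]
(C,R,X): not NE [P2→P gives 3>2; P3→Y gives 7>4]
(C,R,Y): not NE [P2→S gives 9>7]
(C,R,Z): not NE [P1→A gives 5>1; P2→S gives 7>4; P3→Y gives 7>0]
(C,R,W): not NE [P1→A gives 7>4; P3→Y gives 7>2]
(C,S,X): not NE [P1→B gives 7>3; P2→P gives 3>0]
(C,S,Y): not NE [P1→B gives 9>5]
(C,S,Z): not NE [P1→A gives 3>0; P3→Y gives 8>1]
(C,S,W): not NE [P1→B gives 5>1; P2→R gives 9>3; P3→Y gives 8>5]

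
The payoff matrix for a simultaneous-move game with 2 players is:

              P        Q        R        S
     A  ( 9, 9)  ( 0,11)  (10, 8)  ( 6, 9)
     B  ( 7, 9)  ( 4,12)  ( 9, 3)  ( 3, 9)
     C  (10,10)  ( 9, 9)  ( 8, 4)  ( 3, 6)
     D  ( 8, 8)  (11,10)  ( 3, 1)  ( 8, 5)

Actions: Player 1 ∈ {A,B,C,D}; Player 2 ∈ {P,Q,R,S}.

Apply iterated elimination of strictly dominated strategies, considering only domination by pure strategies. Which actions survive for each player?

Remaining: P1:{C,D} P2:{P,Q}

P2 drop R (P beats it: A:9>8 B:9>3 C:10>4 D:8>1)
P1 drop B (D beats it: P:8>7 Q:11>4 S:8>3)
P2 drop S (Q beats it: A:11>9 C:9>6 D:10>5)
P1 drop A (C beats it: P:10>9 Q:9>0)
P1→{C,D} P2→{P,Q}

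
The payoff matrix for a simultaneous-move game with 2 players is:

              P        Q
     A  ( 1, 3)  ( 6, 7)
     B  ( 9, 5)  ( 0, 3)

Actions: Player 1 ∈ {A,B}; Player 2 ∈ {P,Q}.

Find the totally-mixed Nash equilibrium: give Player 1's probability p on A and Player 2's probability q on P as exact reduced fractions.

(p,q) = (1/3, 3/7)

P1 indiff ⇒ q·1+(1-q)·6 = q·9+(1-q)·0 ⇒ q(-8) = (1-q)(-6) ⇒ q = 3/7
P2 indiff ⇒ p·3+(1-p)·5 = p·7+(1-p)·3 ⇒ p(-4) = (1-p)(-2) ⇒ p = 1/3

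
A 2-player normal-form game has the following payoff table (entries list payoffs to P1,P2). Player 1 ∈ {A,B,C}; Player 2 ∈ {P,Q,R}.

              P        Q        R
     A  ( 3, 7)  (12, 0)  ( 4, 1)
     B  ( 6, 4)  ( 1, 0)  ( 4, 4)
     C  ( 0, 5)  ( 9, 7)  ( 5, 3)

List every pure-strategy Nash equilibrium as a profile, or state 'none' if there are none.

Nash profiles: (B,P)

(A,P): not NE [P1→B gives 6>3]
(A,Q): not NE [P2→P gives 7>0]
(A,R): not NE [P1→C gives 5>4; P2→P gives 7>1]
(B,P): NE
(B,Q): not NE [P1→A gives 12>1; P2→R gives 4>0]
(B,R): not NE [P1→C gives 5>4]
(C,P): not NE [P1→B gives 6>0; P2→Q gives 7>5]
(C,Q): not NE [P1→A gives 12>9]
(C,R): not NE [P2→Q gives 7>3]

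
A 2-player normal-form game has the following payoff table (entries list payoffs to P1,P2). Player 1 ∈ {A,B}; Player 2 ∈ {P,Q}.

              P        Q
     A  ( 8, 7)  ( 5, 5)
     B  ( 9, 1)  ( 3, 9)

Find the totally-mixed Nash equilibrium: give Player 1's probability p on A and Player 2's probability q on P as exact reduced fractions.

P1 mixes 4/5 on A; P2 mixes 2/3 on P

P1 indiff ⇒ q·8+(1-q)·5 = q·9+(1-q)·3 ⇒ q(-1) = (1-q)(-2) ⇒ q = 2/3
P2 indiff ⇒ p·7+(1-p)·1 = p·5+(1-p)·9 ⇒ p(2) = (1-p)(8) ⇒ p = 4/5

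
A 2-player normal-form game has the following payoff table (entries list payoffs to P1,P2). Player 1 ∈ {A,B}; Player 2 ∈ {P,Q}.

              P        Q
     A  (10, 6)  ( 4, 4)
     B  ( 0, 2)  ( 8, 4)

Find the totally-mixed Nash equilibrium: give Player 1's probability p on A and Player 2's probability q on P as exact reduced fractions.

P1 mixes 1/2 on A; P2 mixes 2/7 on P

P1 indiff ⇒ q·10+(1-q)·4 = q·0+(1-q)·8 ⇒ q(10) = (1-q)(4) ⇒ q = 2/7
P2 indiff ⇒ p·6+(1-p)·2 = p·4+(1-p)·4 ⇒ p(2) = (1-p)(2) ⇒ p = 1/2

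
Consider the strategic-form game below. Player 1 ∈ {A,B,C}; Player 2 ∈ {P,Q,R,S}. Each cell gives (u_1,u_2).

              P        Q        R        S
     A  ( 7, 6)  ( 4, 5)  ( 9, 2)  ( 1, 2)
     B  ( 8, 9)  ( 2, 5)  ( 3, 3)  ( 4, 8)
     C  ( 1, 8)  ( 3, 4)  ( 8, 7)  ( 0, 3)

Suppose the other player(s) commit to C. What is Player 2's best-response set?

u_2(P vs C) = 8
u_2(Q vs C) = 4
u_2(R vs C) = 7
u_2(S vs C) = 3
max payoff 8 at {P}

P2 best: {P}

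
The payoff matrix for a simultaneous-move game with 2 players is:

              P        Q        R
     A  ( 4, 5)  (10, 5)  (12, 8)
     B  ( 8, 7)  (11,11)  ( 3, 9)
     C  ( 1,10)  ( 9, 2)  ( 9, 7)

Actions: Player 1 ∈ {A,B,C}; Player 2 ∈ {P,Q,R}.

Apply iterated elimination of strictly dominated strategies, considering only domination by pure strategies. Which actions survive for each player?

P1 drop C (A beats it: P:4>1 Q:10>9 R:12>9)
P2 drop P (R beats it: A:8>5 B:9>7)
P1→{A,B} P2→{Q,R}

IESDS → P1:{A,B} P2:{Q,R}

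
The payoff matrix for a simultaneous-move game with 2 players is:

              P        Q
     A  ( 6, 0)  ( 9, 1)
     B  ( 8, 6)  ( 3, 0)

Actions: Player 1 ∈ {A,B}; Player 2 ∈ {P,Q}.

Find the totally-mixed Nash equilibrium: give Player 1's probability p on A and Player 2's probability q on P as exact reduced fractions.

(p,q) = (6/7, 3/4)

P1 indiff ⇒ q·6+(1-q)·9 = q·8+(1-q)·3 ⇒ q(-2) = (1-q)(-6) ⇒ q = 3/4
P2 indiff ⇒ p·0+(1-p)·6 = p·1+(1-p)·0 ⇒ p(-1) = (1-p)(-6) ⇒ p = 6/7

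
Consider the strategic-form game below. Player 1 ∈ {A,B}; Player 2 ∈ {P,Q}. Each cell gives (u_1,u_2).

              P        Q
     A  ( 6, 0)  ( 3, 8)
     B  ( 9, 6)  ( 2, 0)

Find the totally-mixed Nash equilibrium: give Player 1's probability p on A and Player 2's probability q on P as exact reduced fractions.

p=3/7, q=1/4

P1 indiff ⇒ q·6+(1-q)·3 = q·9+(1-q)·2 ⇒ q(-3) = (1-q)(-1) ⇒ q = 1/4
P2 indiff ⇒ p·0+(1-p)·6 = p·8+(1-p)·0 ⇒ p(-8) = (1-p)(-6) ⇒ p = 3/7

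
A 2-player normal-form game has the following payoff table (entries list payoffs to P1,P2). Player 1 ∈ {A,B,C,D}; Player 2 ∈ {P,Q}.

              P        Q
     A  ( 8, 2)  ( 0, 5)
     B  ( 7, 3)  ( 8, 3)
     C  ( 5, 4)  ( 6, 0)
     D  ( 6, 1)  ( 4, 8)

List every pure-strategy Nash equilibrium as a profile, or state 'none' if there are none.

(A,P): not NE [P2→Q gives 5>2]
(A,Q): not NE [P1→B gives 8>0]
(B,P): not NE [P1→A gives 8>7]
(B,Q): NE
(C,P): not NE [P1→A gives 8>5]
(C,Q): not NE [P1→B gives 8>6; P2→P gives 4>0]
(D,P): not NE [P1→A gives 8>6; P2→Q gives 8>1]
(D,Q): not NE [P1→B gives 8>4]

PSNE = {(B,Q)}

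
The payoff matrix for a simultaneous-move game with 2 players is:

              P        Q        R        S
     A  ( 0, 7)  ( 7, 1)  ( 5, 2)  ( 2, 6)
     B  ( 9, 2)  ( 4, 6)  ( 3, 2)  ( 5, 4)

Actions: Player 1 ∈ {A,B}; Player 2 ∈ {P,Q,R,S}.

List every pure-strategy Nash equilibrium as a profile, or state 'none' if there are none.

(A,P): not NE [P1→B gives 9>0]
(A,Q): not NE [P2→P gives 7>1]
(A,R): not NE [P2→P gives 7>2]
(A,S): not NE [P1→B gives 5>2; P2→P gives 7>6]
(B,P): not NE [P2→Q gives 6>2]
(B,Q): not NE [P1→A gives 7>4]
(B,R): not NE [P1→A gives 5>3; P2→Q gives 6>2]
(B,S): not NE [P2→Q gives 6>4]

Equilibria: none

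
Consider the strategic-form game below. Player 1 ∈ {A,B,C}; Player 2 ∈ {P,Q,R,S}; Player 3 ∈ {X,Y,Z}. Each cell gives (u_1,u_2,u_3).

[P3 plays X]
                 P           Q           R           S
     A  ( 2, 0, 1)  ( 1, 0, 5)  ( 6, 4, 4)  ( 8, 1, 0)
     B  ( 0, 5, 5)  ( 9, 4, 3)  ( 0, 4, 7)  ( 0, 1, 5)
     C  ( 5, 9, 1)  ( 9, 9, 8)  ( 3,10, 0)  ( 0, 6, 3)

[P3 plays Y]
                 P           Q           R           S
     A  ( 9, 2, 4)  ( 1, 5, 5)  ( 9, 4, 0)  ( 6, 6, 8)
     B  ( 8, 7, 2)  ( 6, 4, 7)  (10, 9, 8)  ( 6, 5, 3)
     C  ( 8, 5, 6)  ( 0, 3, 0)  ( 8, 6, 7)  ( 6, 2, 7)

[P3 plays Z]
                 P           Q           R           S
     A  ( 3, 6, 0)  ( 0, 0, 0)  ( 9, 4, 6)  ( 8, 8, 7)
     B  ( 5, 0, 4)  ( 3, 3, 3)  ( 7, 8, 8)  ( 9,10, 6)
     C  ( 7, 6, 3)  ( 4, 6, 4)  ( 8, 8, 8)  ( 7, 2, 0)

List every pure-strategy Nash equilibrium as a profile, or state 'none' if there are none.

NE set: (A,S,Y), (B,R,Y), (B,S,Z)

(A,P,X): not NE [P1→C gives 5>2; P2→R gives 4>0; P3→Y gives 4>1]
(A,P,Y): not NE [P2→S gives 6>2]
(A,P,Z): not NE [P1→C gives 7>3; P2→S gives 8>6; P3→Y gives 4>0]
(A,Q,X): not NE [P1→C gives 9>1; P2→R gives 4>0]
(A,Q,Y): not NE [P1→B gives 6>1; P2→S gives 6>5]
(A,Q,Z): not NE [P1→C gives 4>0; P2→S gives 8>0; P3→Y gives 5>0]
(A,R,X): not NE [P3→Z gives 6>4]
(A,R,Y): not NE [P1→B gives 10>9; P2→S gives 6>4; P3→Z gives 6>0]
(A,R,Z): not NE [P2→S gives 8>4]
(A,S,X): not NE [P2→R gives 4>1; P3→Y gives 8>0]
(A,S,Y): NE
(A,S,Z): not NE [P1→B gives 9>8; P3→Y gives 8>7]
(B,P,X): not NE [P1→C gives 5>0]
(B,P,Y): not NE [P1→A gives 9>8; P2→R gives 9>7; P3→X gives 5>2]
(B,P,Z): not NE [P1→C gives 7>5; P2→S gives 10>0; P3→X gives 5>4]
(B,Q,X): not NE [P2→P gives 5>4; P3→Y gives 7>3]
(B,Q,Y): not NE [P2→R gives 9>4]
(B,Q,Z): not NE [P1→C gives 4>3; P2→S gives 10>3; P3→Y gives 7>3]
(B,R,X): not NE [P1→A gives 6>0; P2→P gives 5>4; P3→Z gives 8>7]
(B,R,Y): NE
(B,R,Z): not NE [P1→A gives 9>7; P2→S gives 10>8]
(B,S,X): not NE [P1→A gives 8>0; P2→P gives 5>1; P3→Z gives 6>5]
(B,S,Y): not NE [P2→R gives 9>5; P3→Z gives 6>3]
(B,S,Z): NE
(C,P,X): not NE [P2→R gives 10>9; P3→Y gives 6>1]
(C,P,Y): not NE [P1→A gives 9>8; P2→R gives 6>5]
(C,P,Z): not NE [P2→R gives 8>6; P3→Y gives 6>3]
(C,Q,X): not NE [P2→R gives 10>9]
(C,Q,Y): not NE [P1→B gives 6>0; P2→R gives 6>3; P3→X gives 8>0]
(C,Q,Z): not NE [P2→R gives 8>6; P3→X gives 8>4]
(C,R,X): not NE [P1→A gives 6>3; P3→Z gives 8>0]
(C,R,Y): not NE [P1→B gives 10>8; P3→Z gives 8>7]
(C,R,Z): not NE [P1→A gives 9>8]
(C,S,X): not NE [P1→A gives 8>0; P2→R gives 10>6; P3→Y gives 7>3]
(C,S,Y): not NE [P2→R gives 6>2]
(C,S,Z): not NE [P1→B gives 9>7; P2→R gives 8>2; P3→Y gives 7>0]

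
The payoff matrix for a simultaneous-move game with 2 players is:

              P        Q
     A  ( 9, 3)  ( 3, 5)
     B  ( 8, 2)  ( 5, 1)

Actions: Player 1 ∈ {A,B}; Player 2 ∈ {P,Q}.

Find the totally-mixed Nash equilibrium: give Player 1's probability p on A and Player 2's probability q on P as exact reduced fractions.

p=1/3, q=2/3

P1 indiff ⇒ q·9+(1-q)·3 = q·8+(1-q)·5 ⇒ q(1) = (1-q)(2) ⇒ q = 2/3
P2 indiff ⇒ p·3+(1-p)·2 = p·5+(1-p)·1 ⇒ p(-2) = (1-p)(-1) ⇒ p = 1/3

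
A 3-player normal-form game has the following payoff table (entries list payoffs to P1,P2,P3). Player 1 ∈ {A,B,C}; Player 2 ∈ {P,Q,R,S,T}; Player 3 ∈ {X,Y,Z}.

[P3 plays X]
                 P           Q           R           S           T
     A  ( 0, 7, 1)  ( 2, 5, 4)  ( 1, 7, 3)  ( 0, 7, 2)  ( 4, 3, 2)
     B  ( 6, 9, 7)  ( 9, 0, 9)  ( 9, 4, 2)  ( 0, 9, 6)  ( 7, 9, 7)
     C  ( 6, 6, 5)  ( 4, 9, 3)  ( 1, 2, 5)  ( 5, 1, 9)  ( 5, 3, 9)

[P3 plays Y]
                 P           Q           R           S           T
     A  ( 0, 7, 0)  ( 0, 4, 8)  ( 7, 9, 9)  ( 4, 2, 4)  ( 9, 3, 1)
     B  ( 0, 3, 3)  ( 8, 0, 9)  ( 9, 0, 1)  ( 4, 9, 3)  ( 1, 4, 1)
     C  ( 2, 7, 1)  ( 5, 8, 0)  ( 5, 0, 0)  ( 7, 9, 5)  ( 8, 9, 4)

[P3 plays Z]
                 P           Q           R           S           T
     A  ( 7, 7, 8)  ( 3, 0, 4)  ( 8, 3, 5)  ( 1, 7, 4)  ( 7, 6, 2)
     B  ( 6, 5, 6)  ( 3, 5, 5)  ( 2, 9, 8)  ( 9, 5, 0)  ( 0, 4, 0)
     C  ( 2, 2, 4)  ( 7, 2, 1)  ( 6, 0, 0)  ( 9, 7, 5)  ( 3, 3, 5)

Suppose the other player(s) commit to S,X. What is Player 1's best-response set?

u_1(A vs S,X) = 0
u_1(B vs S,X) = 0
u_1(C vs S,X) = 5
max payoff 5 at {C}

BR_1 = {C}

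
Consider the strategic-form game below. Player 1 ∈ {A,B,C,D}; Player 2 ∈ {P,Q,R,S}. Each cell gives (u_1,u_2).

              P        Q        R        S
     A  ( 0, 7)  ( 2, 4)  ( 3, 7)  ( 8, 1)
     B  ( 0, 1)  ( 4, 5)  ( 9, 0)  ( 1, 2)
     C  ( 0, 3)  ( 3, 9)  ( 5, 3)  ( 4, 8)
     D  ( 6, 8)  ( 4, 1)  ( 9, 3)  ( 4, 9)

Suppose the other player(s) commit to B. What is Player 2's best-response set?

u_2(P vs B) = 1
u_2(Q vs B) = 5
u_2(R vs B) = 0
u_2(S vs B) = 2
max payoff 5 at {Q}

argmax u_2 = {Q}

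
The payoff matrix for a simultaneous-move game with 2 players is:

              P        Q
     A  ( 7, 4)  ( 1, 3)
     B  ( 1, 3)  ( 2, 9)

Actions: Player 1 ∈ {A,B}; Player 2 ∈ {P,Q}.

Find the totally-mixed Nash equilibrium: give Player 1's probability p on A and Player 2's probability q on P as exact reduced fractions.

P1 indiff ⇒ q·7+(1-q)·1 = q·1+(1-q)·2 ⇒ q(6) = (1-q)(1) ⇒ q = 1/7
P2 indiff ⇒ p·4+(1-p)·3 = p·3+(1-p)·9 ⇒ p(1) = (1-p)(6) ⇒ p = 6/7

P1 mixes 6/7 on A; P2 mixes 1/7 on P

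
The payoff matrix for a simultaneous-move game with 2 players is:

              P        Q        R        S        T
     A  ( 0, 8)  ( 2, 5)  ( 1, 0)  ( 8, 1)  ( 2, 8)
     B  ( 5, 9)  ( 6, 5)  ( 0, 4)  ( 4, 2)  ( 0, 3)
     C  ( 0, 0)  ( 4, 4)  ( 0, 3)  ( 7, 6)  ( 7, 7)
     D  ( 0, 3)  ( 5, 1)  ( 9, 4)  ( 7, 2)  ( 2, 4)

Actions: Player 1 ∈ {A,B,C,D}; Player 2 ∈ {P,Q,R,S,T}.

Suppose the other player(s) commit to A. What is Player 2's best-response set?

u_2(P vs A) = 8
u_2(Q vs A) = 5
u_2(R vs A) = 0
u_2(S vs A) = 1
u_2(T vs A) = 8
max payoff 8 at {P,T}

P2 best: {P,T}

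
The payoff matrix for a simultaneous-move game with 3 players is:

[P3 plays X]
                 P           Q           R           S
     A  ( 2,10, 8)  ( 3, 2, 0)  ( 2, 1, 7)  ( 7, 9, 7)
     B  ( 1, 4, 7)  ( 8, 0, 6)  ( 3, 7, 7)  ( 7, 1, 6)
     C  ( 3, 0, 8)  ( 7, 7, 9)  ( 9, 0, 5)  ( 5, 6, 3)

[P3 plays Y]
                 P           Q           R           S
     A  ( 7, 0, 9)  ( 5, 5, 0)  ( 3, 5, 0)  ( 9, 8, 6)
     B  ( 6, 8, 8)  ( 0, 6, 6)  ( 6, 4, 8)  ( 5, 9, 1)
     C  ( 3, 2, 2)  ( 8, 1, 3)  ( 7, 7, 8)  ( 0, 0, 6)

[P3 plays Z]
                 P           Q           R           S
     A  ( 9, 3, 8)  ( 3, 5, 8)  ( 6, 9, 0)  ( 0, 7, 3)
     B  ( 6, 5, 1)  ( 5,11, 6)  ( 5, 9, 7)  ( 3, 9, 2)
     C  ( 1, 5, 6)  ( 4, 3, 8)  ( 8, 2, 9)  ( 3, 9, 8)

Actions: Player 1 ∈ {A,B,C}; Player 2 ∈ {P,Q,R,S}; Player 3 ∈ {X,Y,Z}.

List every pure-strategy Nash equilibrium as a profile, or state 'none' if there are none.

(A,P,X): not NE [P1→C gives 3>2; P3→Y gives 9>8]
(A,P,Y): not NE [P2→S gives 8>0]
(A,P,Z): not NE [P2→R gives 9>3; P3→Y gives 9>8]
(A,Q,X): not NE [P1→B gives 8>3; P2→P gives 10>2; P3→Z gives 8>0]
(A,Q,Y): not NE [P1→C gives 8>5; P2→S gives 8>5; P3→Z gives 8>0]
(A,Q,Z): not NE [P1→B gives 5>3; P2→R gives 9>5]
(A,R,X): not NE [P1→C gives 9>2; P2→P gives 10>1]
(A,R,Y): not NE [P1→C gives 7>3; P2→S gives 8>5; P3→X gives 7>0]
(A,R,Z): not NE [P1→C gives 8>6; P3→X gives 7>0]
(A,S,X): not NE [P2→P gives 10>9]
(A,S,Y): not NE [P3→X gives 7>6]
(A,S,Z): not NE [P1→C gives 3>0; P2→R gives 9>7; P3→X gives 7>3]
(B,P,X): not NE [P1→C gives 3>1; P2→R gives 7>4; P3→Y gives 8>7]
(B,P,Y): not NE [P1→A gives 7>6; P2→S gives 9>8]
(B,P,Z): not NE [P1→A gives 9>6; P2→Q gives 11>5; P3→Y gives 8>1]
(B,Q,X): not NE [P2→R gives 7>0]
(B,Q,Y): not NE [P1→C gives 8>0; P2→S gives 9>6]
(B,Q,Z): NE
(B,R,X): not NE [P1→C gives 9>3; P3→Y gives 8>7]
(B,R,Y): not NE [P1→C gives 7>6; P2→S gives 9>4]
(B,R,Z): not NE [P1→C gives 8>5; P2→Q gives 11>9; P3→Y gives 8>7]
(B,S,X): not NE [P2→R gives 7>1]
(B,S,Y): not NE [P1→A gives 9>5; P3→X gives 6>1]
(B,S,Z): not NE [P2→Q gives 11>9; P3→X gives 6>2]
(C,P,X): not NE [P2→Q gives 7>0]
(C,P,Y): not NE [P1→A gives 7>3; P2→R gives 7>2; P3→X gives 8>2]
(C,P,Z): not NE [P1→A gives 9>1; P2→S gives 9>5; P3→X gives 8>6]
(C,Q,X): not NE [P1→B gives 8>7]
(C,Q,Y): not NE [P2→R gives 7>1; P3→X gives 9>3]
(C,Q,Z): not NE [P1→B gives 5>4; P2→S gives 9>3; P3→X gives 9>8]
(C,R,X): not NE [P2→Q gives 7>0; P3→Z gives 9>5]
(C,R,Y): not NE [P3→Z gives 9>8]
(C,R,Z): not NE [P2→S gives 9>2]
(C,S,X): not NE [P1→B gives 7>5; P2→Q gives 7>6; P3→Z gives 8>3]
(C,S,Y): not NE [P1→A gives 9>0; P2→R gives 7>0; P3→Z gives 8>6]
(C,S,Z): NE

PSNE = {(B,Q,Z), (C,S,Z)}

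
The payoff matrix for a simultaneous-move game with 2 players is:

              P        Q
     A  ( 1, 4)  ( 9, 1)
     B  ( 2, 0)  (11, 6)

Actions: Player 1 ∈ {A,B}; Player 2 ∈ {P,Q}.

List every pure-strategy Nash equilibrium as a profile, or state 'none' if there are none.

PSNE = {(B,Q)}

(A,P): not NE [P1→B gives 2>1]
(A,Q): not NE [P1→B gives 11>9; P2→P gives 4>1]
(B,P): not NE [P2→Q gives 6>0]
(B,Q): NE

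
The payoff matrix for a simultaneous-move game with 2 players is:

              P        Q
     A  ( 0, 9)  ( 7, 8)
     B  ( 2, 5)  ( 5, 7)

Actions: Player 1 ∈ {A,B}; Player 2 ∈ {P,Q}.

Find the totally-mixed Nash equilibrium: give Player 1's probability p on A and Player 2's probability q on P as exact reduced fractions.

P1 mixes 2/3 on A; P2 mixes 1/2 on P

P1 indiff ⇒ q·0+(1-q)·7 = q·2+(1-q)·5 ⇒ q(-2) = (1-q)(-2) ⇒ q = 1/2
P2 indiff ⇒ p·9+(1-p)·5 = p·8+(1-p)·7 ⇒ p(1) = (1-p)(2) ⇒ p = 2/3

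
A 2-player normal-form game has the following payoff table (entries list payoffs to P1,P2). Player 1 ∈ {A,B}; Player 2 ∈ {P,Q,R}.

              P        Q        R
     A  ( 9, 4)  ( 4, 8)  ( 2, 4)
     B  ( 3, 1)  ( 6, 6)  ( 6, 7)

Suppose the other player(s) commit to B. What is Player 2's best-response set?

P2 best: {R}

u_2(P vs B) = 1
u_2(Q vs B) = 6
u_2(R vs B) = 7
max payoff 7 at {R}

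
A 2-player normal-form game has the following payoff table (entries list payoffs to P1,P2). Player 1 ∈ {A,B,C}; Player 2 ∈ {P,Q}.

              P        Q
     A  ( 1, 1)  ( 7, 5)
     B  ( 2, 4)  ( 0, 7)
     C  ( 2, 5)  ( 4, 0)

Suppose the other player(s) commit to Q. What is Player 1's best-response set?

u_1(A vs Q) = 7
u_1(B vs Q) = 0
u_1(C vs Q) = 4
max payoff 7 at {A}

argmax u_1 = {A}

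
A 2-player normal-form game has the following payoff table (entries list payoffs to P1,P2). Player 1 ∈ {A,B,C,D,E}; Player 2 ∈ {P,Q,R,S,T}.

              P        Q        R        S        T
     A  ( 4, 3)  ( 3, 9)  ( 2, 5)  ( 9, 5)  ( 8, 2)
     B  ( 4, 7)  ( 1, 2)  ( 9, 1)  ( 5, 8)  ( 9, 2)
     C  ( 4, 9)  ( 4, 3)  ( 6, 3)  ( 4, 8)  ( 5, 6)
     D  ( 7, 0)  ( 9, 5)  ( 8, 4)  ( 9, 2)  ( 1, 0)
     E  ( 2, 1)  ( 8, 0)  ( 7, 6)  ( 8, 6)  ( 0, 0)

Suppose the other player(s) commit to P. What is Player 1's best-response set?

u_1(A vs P) = 4
u_1(B vs P) = 4
u_1(C vs P) = 4
u_1(D vs P) = 7
u_1(E vs P) = 2
max payoff 7 at {D}

P1 best: {D}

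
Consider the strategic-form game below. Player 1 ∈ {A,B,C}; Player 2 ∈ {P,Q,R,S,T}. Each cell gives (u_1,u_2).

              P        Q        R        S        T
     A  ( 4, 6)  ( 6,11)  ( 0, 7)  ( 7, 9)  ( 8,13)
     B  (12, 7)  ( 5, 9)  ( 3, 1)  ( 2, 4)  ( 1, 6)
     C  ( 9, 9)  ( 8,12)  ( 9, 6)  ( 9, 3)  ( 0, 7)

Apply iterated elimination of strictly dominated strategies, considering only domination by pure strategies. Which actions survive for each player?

P2 drop P (Q beats it: A:11>6 B:9>7 C:12>9)
P2 drop R (Q beats it: A:11>7 B:9>1 C:12>6)
P1 drop B (A beats it: Q:6>5 S:7>2 T:8>1)
P2 drop S (Q beats it: A:11>9 C:12>3)
P1→{A,C} P2→{Q,T}

Survivors P1:{A,C} P2:{Q,T}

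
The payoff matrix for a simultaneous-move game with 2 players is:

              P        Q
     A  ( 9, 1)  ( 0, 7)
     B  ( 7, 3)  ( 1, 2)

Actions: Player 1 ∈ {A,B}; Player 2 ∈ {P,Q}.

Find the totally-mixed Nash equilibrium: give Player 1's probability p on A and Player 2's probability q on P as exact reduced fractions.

P1 indiff ⇒ q·9+(1-q)·0 = q·7+(1-q)·1 ⇒ q(2) = (1-q)(1) ⇒ q = 1/3
P2 indiff ⇒ p·1+(1-p)·3 = p·7+(1-p)·2 ⇒ p(-6) = (1-p)(-1) ⇒ p = 1/7

(p,q) = (1/7, 1/3)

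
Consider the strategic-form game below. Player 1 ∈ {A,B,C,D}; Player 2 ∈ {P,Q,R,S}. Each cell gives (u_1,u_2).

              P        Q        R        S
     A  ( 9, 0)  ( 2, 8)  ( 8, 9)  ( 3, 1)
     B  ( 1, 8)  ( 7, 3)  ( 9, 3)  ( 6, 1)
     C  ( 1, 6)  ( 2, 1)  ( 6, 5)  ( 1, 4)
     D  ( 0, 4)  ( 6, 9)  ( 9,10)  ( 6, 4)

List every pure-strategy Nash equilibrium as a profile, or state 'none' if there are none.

PSNE = {(D,R)}

(A,P): not NE [P2→R gives 9>0]
(A,Q): not NE [P1→B gives 7>2; P2→R gives 9>8]
(A,R): not NE [P1→D gives 9>8]
(A,S): not NE [P1→D gives 6>3; P2→R gives 9>1]
(B,P): not NE [P1→A gives 9>1]
(B,Q): not NE [P2→P gives 8>3]
(B,R): not NE [P2→P gives 8>3]
(B,S): not NE [P2→P gives 8>1]
(C,P): not NE [P1→A gives 9>1]
(C,Q): not NE [P1→B gives 7>2; P2→P gives 6>1]
(C,R): not NE [P1→D gives 9>6; P2→P gives 6>5]
(C,S): not NE [P1→D gives 6>1; P2→P gives 6>4]
(D,P): not NE [P1→A gives 9>0; P2→R gives 10>4]
(D,Q): not NE [P1→B gives 7>6; P2→R gives 10>9]
(D,R): NE
(D,S): not NE [P2→R gives 10>4]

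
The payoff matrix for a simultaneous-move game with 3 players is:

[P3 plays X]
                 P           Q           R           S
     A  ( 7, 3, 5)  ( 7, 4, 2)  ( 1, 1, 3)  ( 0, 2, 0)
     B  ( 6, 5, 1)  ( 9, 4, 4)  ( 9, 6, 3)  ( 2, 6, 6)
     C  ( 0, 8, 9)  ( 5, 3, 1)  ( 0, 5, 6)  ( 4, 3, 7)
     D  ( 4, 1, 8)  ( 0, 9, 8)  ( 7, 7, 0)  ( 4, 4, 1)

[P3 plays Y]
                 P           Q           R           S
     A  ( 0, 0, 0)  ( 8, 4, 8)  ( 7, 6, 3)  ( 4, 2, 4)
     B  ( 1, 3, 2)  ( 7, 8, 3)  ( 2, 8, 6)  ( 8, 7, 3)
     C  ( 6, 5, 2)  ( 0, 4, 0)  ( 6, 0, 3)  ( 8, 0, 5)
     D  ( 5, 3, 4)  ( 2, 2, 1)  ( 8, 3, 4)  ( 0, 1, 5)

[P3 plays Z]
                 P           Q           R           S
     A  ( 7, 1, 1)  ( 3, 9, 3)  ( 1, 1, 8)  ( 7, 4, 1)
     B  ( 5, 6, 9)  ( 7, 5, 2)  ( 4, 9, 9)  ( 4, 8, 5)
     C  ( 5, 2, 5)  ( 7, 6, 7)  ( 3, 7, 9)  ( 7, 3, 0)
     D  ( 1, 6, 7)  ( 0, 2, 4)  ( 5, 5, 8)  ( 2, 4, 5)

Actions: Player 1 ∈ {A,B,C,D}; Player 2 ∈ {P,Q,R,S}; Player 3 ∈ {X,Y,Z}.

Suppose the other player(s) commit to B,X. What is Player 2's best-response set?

argmax u_2 = {R,S}

u_2(P vs B,X) = 5
u_2(Q vs B,X) = 4
u_2(R vs B,X) = 6
u_2(S vs B,X) = 6
max payoff 6 at {R,S}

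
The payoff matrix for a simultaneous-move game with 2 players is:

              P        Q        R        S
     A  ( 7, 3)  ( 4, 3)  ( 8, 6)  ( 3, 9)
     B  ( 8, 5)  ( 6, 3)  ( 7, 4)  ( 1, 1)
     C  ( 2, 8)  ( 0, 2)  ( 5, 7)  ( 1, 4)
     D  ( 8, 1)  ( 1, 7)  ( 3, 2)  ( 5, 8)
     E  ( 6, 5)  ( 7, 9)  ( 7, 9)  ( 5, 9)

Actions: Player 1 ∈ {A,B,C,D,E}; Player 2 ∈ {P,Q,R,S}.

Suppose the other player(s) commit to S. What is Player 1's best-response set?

u_1(A vs S) = 3
u_1(B vs S) = 1
u_1(C vs S) = 1
u_1(D vs S) = 5
u_1(E vs S) = 5
max payoff 5 at {D,E}

P1 best: {D,E}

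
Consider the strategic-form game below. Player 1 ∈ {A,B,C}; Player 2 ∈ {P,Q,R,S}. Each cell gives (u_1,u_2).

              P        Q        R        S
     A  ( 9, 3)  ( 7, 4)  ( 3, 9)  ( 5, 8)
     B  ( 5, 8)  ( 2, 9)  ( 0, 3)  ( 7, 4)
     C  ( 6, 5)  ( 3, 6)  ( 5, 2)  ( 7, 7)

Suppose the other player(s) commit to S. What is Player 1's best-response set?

P1 best: {B,C}

u_1(A vs S) = 5
u_1(B vs S) = 7
u_1(C vs S) = 7
max payoff 7 at {B,C}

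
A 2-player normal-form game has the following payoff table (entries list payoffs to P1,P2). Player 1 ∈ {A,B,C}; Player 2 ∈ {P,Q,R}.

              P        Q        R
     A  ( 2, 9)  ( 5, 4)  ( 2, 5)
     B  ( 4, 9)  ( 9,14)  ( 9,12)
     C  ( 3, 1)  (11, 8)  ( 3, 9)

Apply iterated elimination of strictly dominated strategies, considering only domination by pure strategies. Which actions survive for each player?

IESDS → P1:{B,C} P2:{Q,R}

P1 drop A (B beats it: P:4>2 Q:9>5 R:9>2)
P2 drop P (Q beats it: B:14>9 C:8>1)
P1→{B,C} P2→{Q,R}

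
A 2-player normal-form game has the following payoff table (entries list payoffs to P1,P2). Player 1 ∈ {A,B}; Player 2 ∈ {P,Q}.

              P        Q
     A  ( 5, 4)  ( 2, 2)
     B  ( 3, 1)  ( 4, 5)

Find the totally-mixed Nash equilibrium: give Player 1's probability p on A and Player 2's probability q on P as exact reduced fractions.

P1 indiff ⇒ q·5+(1-q)·2 = q·3+(1-q)·4 ⇒ q(2) = (1-q)(2) ⇒ q = 1/2
P2 indiff ⇒ p·4+(1-p)·1 = p·2+(1-p)·5 ⇒ p(2) = (1-p)(4) ⇒ p = 2/3

P1 mixes 2/3 on A; P2 mixes 1/2 on P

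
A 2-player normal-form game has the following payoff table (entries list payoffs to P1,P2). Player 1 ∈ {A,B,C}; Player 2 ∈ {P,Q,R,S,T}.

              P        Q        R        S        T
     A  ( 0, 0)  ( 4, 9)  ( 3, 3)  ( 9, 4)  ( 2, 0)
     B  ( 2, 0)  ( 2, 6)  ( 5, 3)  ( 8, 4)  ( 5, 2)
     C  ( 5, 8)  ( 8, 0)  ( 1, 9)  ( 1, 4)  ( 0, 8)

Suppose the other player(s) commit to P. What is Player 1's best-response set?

P1 best: {C}

u_1(A vs P) = 0
u_1(B vs P) = 2
u_1(C vs P) = 5
max payoff 5 at {C}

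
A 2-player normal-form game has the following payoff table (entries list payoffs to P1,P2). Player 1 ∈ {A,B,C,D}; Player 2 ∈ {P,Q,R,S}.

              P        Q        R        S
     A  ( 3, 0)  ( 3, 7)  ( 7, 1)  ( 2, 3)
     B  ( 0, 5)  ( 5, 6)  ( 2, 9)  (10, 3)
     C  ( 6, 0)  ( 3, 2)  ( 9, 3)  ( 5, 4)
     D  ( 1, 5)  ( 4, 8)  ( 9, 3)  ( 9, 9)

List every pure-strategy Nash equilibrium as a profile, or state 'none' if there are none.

No pure NE.

(A,P): not NE [P1→C gives 6>3; P2→Q gives 7>0]
(A,Q): not NE [P1→B gives 5>3]
(A,R): not NE [P1→D gives 9>7; P2→Q gives 7>1]
(A,S): not NE [P1→B gives 10>2; P2→Q gives 7>3]
(B,P): not NE [P1→C gives 6>0; P2→R gives 9>5]
(B,Q): not NE [P2→R gives 9>6]
(B,R): not NE [P1→D gives 9>2]
(B,S): not NE [P2→R gives 9>3]
(C,P): not NE [P2→S gives 4>0]
(C,Q): not NE [P1→B gives 5>3; P2→S gives 4>2]
(C,R): not NE [P2→S gives 4>3]
(C,S): not NE [P1→B gives 10>5]
(D,P): not NE [P1→C gives 6>1; P2→S gives 9>5]
(D,Q): not NE [P1→B gives 5>4; P2→S gives 9>8]
(D,R): not NE [P2→S gives 9>3]
(D,S): not NE [P1→B gives 10>9]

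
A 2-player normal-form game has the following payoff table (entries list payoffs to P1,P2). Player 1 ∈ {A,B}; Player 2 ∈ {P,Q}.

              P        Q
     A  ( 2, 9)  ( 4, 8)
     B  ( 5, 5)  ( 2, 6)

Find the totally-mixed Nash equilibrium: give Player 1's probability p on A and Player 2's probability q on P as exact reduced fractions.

p=1/2, q=2/5

P1 indiff ⇒ q·2+(1-q)·4 = q·5+(1-q)·2 ⇒ q(-3) = (1-q)(-2) ⇒ q = 2/5
P2 indiff ⇒ p·9+(1-p)·5 = p·8+(1-p)·6 ⇒ p(1) = (1-p)(1) ⇒ p = 1/2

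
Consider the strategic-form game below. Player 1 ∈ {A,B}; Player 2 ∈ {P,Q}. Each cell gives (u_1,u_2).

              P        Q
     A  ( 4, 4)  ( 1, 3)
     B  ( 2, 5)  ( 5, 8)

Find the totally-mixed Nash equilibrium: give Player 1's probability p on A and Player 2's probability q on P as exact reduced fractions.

P1 indiff ⇒ q·4+(1-q)·1 = q·2+(1-q)·5 ⇒ q(2) = (1-q)(4) ⇒ q = 2/3
P2 indiff ⇒ p·4+(1-p)·5 = p·3+(1-p)·8 ⇒ p(1) = (1-p)(3) ⇒ p = 3/4

p=3/4, q=2/3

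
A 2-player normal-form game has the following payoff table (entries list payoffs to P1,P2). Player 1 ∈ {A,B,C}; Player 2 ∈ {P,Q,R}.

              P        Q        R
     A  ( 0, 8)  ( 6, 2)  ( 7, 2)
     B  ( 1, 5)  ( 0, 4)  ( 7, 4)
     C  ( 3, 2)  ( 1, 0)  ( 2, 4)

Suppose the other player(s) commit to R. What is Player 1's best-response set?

u_1(A vs R) = 7
u_1(B vs R) = 7
u_1(C vs R) = 2
max payoff 7 at {A,B}

argmax u_1 = {A,B}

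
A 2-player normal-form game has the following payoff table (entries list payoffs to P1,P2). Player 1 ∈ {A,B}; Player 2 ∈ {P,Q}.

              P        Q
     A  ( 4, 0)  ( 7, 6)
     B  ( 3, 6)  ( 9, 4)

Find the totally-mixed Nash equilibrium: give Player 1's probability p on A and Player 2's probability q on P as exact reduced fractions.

p=1/4, q=2/3

P1 indiff ⇒ q·4+(1-q)·7 = q·3+(1-q)·9 ⇒ q(1) = (1-q)(2) ⇒ q = 2/3
P2 indiff ⇒ p·0+(1-p)·6 = p·6+(1-p)·4 ⇒ p(-6) = (1-p)(-2) ⇒ p = 1/4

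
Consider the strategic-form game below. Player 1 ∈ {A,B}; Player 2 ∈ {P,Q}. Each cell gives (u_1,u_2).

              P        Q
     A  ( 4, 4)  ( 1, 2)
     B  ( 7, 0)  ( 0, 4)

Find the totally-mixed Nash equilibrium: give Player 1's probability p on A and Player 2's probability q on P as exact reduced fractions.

p=2/3, q=1/4

P1 indiff ⇒ q·4+(1-q)·1 = q·7+(1-q)·0 ⇒ q(-3) = (1-q)(-1) ⇒ q = 1/4
P2 indiff ⇒ p·4+(1-p)·0 = p·2+(1-p)·4 ⇒ p(2) = (1-p)(4) ⇒ p = 2/3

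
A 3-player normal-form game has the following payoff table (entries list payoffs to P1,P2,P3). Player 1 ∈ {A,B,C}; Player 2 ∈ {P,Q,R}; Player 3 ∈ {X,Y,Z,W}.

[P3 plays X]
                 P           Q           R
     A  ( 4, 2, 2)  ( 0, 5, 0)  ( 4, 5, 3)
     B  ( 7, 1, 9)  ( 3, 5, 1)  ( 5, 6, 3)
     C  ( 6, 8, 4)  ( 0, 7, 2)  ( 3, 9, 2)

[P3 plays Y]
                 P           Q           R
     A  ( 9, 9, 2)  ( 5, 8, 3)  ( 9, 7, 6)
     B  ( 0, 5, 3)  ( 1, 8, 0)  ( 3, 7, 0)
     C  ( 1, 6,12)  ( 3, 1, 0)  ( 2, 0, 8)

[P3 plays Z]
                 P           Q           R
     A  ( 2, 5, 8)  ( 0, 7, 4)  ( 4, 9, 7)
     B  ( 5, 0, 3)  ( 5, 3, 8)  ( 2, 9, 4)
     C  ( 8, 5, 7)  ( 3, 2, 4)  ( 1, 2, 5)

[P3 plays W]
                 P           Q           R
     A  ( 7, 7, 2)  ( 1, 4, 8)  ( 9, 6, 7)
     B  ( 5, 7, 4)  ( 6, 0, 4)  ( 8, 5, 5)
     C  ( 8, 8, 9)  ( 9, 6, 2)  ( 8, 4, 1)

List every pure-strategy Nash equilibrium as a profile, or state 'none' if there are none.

NE set: (A,R,Z)

(A,P,X): not NE [P1→B gives 7>4; P2→R gives 5>2; P3→Z gives 8>2]
(A,P,Y): not NE [P3→Z gives 8>2]
(A,P,Z): not NE [P1→C gives 8>2; P2→R gives 9>5]
(A,P,W): not NE [P1→C gives 8>7; P3→Z gives 8>2]
(A,Q,X): not NE [P1→B gives 3>0; P3→W gives 8>0]
(A,Q,Y): not NE [P2→P gives 9>8; P3→W gives 8>3]
(A,Q,Z): not NE [P1→B gives 5>0; P2→R gives 9>7; P3→W gives 8>4]
(A,Q,W): not NE [P1→C gives 9>1; P2→P gives 7>4]
(A,R,X): not NE [P1→B gives 5>4; P3→W gives 7>3]
(A,R,Y): not NE [P2→P gives 9>7; P3→W gives 7>6]
(A,R,Z): NE
(A,R,W): not NE [P2→P gives 7>6]
(B,P,X): not NE [P2→R gives 6>1]
(B,P,Y): not NE [P1→A gives 9>0; P2→Q gives 8>5; P3→X gives 9>3]
(B,P,Z): not NE [P1→C gives 8>5; P2→R gives 9>0; P3→X gives 9>3]
(B,P,W): not NE [P1→C gives 8>5; P3→X gives 9>4]
(B,Q,X): not NE [P2→R gives 6>5; P3→Z gives 8>1]
(B,Q,Y): not NE [P1→A gives 5>1; P3→Z gives 8>0]
(B,Q,Z): not NE [P2→R gives 9>3]
(B,Q,W): not NE [P1→C gives 9>6; P2→P gives 7>0; P3→Z gives 8>4]
(B,R,X): not NE [P3→W gives 5>3]
(B,R,Y): not NE [P1→A gives 9>3; P2→Q gives 8>7; P3→W gives 5>0]
(B,R,Z): not NE [P1→A gives 4>2; P3→W gives 5>4]
(B,R,W): not NE [P1→A gives 9>8; P2→P gives 7>5]
(C,P,X): not NE [P1→B gives 7>6; P2→R gives 9>8; P3→Y gives 12>4]
(C,P,Y): not NE [P1→A gives 9>1]
(C,P,Z): not NE [P3→Y gives 12>7]
(C,P,W): not NE [P3→Y gives 12>9]
(C,Q,X): not NE [P1→B gives 3>0; P2→R gives 9>7; P3→Z gives 4>2]
(C,Q,Y): not NE [P1→A gives 5>3; P2→P gives 6>1; P3→Z gives 4>0]
(C,Q,Z): not NE [P1→B gives 5>3; P2→P gives 5>2]
(C,Q,W): not NE [P2→P gives 8>6; P3→Z gives 4>2]
(C,R,X): not NE [P1→B gives 5>3; P3→Y gives 8>2]
(C,R,Y): not NE [P1→A gives 9>2; P2→P gives 6>0]
(C,R,Z): not NE [P1→A gives 4>1; P2→P gives 5>2; P3→Y gives 8>5]
(C,R,W): not NE [P1→A gives 9>8; P2→P gives 8>4; P3→Y gives 8>1]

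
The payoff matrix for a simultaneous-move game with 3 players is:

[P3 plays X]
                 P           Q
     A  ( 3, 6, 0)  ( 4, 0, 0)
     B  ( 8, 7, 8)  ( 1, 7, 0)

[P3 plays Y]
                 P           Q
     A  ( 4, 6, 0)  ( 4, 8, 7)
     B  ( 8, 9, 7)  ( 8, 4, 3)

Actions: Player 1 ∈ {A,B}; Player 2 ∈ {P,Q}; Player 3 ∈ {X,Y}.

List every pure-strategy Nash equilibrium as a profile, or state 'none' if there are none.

(A,P,X): not NE [P1→B gives 8>3]
(A,P,Y): not NE [P1→B gives 8>4; P2→Q gives 8>6]
(A,Q,X): not NE [P2→P gives 6>0; P3→Y gives 7>0]
(A,Q,Y): not NE [P1→B gives 8>4]
(B,P,X): NE
(B,P,Y): not NE [P3→X gives 8>7]
(B,Q,X): not NE [P1→A gives 4>1; P3→Y gives 3>0]
(B,Q,Y): not NE [P2→P gives 9>4]

Nash profiles: (B,P,X)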